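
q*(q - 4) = q^2 - 4*q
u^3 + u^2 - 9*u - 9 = (u - 3)*(u + 1)*(u + 3)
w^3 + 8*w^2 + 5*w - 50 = (w - 2)*(w + 5)^2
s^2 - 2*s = s*(s - 2)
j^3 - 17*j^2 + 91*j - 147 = (j - 7)^2*(j - 3)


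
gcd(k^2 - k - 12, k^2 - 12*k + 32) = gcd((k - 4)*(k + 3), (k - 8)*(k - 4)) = k - 4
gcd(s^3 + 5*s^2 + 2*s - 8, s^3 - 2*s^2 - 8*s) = s + 2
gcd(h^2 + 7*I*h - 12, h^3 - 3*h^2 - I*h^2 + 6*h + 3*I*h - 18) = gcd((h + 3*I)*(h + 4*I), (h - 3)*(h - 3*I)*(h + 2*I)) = 1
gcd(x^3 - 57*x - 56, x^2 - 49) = x + 7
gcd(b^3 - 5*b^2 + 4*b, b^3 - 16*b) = b^2 - 4*b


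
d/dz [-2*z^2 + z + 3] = 1 - 4*z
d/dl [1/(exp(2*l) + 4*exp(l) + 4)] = 2*(-exp(l) - 2)*exp(l)/(exp(2*l) + 4*exp(l) + 4)^2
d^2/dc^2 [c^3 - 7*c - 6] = 6*c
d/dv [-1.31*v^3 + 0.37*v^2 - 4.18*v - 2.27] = -3.93*v^2 + 0.74*v - 4.18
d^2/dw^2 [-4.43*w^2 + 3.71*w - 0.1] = -8.86000000000000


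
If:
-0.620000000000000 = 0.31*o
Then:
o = -2.00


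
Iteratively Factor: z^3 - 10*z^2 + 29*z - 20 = (z - 4)*(z^2 - 6*z + 5) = (z - 5)*(z - 4)*(z - 1)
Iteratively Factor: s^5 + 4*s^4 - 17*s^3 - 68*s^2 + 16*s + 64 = (s - 4)*(s^4 + 8*s^3 + 15*s^2 - 8*s - 16) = (s - 4)*(s + 4)*(s^3 + 4*s^2 - s - 4) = (s - 4)*(s + 1)*(s + 4)*(s^2 + 3*s - 4) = (s - 4)*(s + 1)*(s + 4)^2*(s - 1)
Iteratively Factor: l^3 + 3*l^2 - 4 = (l + 2)*(l^2 + l - 2) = (l - 1)*(l + 2)*(l + 2)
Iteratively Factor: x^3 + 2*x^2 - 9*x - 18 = (x + 3)*(x^2 - x - 6) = (x + 2)*(x + 3)*(x - 3)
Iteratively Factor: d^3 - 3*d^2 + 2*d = (d)*(d^2 - 3*d + 2) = d*(d - 2)*(d - 1)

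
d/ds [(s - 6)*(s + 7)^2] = (s + 7)*(3*s - 5)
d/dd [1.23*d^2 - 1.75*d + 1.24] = 2.46*d - 1.75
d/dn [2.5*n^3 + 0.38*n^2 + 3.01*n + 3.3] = 7.5*n^2 + 0.76*n + 3.01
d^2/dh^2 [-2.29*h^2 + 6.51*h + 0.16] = -4.58000000000000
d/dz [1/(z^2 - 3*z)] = (3 - 2*z)/(z^2*(z - 3)^2)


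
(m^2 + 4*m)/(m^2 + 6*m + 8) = m/(m + 2)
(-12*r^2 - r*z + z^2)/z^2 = -12*r^2/z^2 - r/z + 1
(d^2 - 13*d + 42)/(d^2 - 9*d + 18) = (d - 7)/(d - 3)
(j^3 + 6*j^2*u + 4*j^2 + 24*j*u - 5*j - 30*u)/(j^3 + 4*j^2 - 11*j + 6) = (j^2 + 6*j*u + 5*j + 30*u)/(j^2 + 5*j - 6)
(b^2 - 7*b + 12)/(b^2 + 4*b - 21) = (b - 4)/(b + 7)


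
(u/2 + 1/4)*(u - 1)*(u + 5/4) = u^3/2 + 3*u^2/8 - 9*u/16 - 5/16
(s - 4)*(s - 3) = s^2 - 7*s + 12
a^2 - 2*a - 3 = (a - 3)*(a + 1)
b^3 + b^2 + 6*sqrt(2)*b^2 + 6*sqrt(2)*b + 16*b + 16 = (b + 1)*(b + 2*sqrt(2))*(b + 4*sqrt(2))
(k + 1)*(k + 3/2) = k^2 + 5*k/2 + 3/2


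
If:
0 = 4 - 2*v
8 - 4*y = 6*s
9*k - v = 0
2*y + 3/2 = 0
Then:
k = 2/9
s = 11/6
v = 2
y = -3/4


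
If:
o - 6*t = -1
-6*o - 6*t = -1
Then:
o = 0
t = 1/6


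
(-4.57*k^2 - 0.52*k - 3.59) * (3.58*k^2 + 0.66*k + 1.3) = -16.3606*k^4 - 4.8778*k^3 - 19.1364*k^2 - 3.0454*k - 4.667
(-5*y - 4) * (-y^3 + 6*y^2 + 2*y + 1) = 5*y^4 - 26*y^3 - 34*y^2 - 13*y - 4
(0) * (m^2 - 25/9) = 0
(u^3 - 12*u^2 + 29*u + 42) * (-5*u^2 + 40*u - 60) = -5*u^5 + 100*u^4 - 685*u^3 + 1670*u^2 - 60*u - 2520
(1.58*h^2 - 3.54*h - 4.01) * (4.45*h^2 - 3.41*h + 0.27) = 7.031*h^4 - 21.1408*h^3 - 5.3465*h^2 + 12.7183*h - 1.0827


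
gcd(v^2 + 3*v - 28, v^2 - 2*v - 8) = v - 4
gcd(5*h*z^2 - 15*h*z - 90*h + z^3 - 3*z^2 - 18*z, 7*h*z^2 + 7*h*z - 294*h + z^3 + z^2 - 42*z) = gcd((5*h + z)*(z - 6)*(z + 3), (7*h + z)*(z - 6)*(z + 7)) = z - 6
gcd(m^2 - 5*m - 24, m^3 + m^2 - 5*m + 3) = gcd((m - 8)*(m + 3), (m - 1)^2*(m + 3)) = m + 3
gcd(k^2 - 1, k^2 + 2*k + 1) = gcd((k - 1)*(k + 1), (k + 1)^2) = k + 1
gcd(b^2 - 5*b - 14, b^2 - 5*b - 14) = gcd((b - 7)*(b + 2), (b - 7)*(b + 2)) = b^2 - 5*b - 14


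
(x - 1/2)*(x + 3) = x^2 + 5*x/2 - 3/2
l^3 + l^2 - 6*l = l*(l - 2)*(l + 3)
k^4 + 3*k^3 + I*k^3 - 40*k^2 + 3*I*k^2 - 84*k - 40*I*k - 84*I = (k - 6)*(k + 2)*(k + 7)*(k + I)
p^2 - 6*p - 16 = (p - 8)*(p + 2)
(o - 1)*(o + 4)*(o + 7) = o^3 + 10*o^2 + 17*o - 28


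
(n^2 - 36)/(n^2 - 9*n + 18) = (n + 6)/(n - 3)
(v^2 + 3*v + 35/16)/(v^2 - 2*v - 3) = (v^2 + 3*v + 35/16)/(v^2 - 2*v - 3)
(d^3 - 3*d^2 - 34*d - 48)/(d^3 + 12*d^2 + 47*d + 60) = (d^2 - 6*d - 16)/(d^2 + 9*d + 20)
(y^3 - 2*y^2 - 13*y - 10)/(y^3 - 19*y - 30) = (y + 1)/(y + 3)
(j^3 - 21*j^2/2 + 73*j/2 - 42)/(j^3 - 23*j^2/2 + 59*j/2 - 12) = (2*j^2 - 15*j + 28)/(2*j^2 - 17*j + 8)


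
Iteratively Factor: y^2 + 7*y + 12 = (y + 3)*(y + 4)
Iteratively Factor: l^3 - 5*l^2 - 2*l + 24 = (l + 2)*(l^2 - 7*l + 12) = (l - 3)*(l + 2)*(l - 4)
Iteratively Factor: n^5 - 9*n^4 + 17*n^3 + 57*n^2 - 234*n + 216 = (n - 4)*(n^4 - 5*n^3 - 3*n^2 + 45*n - 54) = (n - 4)*(n - 3)*(n^3 - 2*n^2 - 9*n + 18) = (n - 4)*(n - 3)*(n - 2)*(n^2 - 9) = (n - 4)*(n - 3)^2*(n - 2)*(n + 3)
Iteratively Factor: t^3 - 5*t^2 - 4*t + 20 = (t + 2)*(t^2 - 7*t + 10) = (t - 2)*(t + 2)*(t - 5)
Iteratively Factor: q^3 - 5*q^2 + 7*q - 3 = (q - 1)*(q^2 - 4*q + 3) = (q - 3)*(q - 1)*(q - 1)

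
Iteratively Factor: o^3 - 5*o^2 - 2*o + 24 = (o - 3)*(o^2 - 2*o - 8) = (o - 4)*(o - 3)*(o + 2)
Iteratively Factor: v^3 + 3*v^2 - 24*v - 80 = (v + 4)*(v^2 - v - 20) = (v - 5)*(v + 4)*(v + 4)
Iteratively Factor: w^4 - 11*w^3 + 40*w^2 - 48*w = (w)*(w^3 - 11*w^2 + 40*w - 48) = w*(w - 3)*(w^2 - 8*w + 16) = w*(w - 4)*(w - 3)*(w - 4)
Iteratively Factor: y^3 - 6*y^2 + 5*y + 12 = (y - 3)*(y^2 - 3*y - 4) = (y - 4)*(y - 3)*(y + 1)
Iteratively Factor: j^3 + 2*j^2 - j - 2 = (j + 2)*(j^2 - 1) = (j + 1)*(j + 2)*(j - 1)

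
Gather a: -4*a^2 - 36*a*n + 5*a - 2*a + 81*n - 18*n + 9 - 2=-4*a^2 + a*(3 - 36*n) + 63*n + 7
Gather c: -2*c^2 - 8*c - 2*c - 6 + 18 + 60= -2*c^2 - 10*c + 72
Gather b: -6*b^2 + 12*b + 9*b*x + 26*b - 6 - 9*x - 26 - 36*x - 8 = -6*b^2 + b*(9*x + 38) - 45*x - 40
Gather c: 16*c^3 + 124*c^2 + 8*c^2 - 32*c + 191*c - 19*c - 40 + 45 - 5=16*c^3 + 132*c^2 + 140*c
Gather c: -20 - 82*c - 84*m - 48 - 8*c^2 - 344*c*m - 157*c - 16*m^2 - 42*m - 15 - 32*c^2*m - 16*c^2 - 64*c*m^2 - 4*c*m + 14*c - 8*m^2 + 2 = c^2*(-32*m - 24) + c*(-64*m^2 - 348*m - 225) - 24*m^2 - 126*m - 81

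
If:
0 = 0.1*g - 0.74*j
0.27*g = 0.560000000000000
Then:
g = 2.07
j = 0.28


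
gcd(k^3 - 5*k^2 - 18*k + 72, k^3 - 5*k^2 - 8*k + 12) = k - 6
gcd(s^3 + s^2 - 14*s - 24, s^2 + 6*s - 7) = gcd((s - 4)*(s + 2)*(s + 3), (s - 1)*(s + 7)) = 1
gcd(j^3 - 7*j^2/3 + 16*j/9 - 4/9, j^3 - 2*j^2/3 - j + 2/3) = j^2 - 5*j/3 + 2/3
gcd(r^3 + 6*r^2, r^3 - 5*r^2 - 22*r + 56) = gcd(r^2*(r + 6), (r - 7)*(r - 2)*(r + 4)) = 1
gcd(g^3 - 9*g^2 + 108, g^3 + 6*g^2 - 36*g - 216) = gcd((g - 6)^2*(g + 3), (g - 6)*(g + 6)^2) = g - 6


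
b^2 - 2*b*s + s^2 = (b - s)^2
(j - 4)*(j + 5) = j^2 + j - 20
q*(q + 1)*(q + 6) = q^3 + 7*q^2 + 6*q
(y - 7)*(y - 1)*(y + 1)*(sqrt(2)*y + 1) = sqrt(2)*y^4 - 7*sqrt(2)*y^3 + y^3 - 7*y^2 - sqrt(2)*y^2 - y + 7*sqrt(2)*y + 7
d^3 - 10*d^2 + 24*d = d*(d - 6)*(d - 4)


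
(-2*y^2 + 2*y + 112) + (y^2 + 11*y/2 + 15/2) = -y^2 + 15*y/2 + 239/2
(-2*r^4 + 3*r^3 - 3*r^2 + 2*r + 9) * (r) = -2*r^5 + 3*r^4 - 3*r^3 + 2*r^2 + 9*r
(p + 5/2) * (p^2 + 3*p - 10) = p^3 + 11*p^2/2 - 5*p/2 - 25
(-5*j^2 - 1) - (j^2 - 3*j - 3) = -6*j^2 + 3*j + 2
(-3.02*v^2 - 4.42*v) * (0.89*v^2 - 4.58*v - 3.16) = -2.6878*v^4 + 9.8978*v^3 + 29.7868*v^2 + 13.9672*v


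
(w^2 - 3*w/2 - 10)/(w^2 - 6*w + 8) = (w + 5/2)/(w - 2)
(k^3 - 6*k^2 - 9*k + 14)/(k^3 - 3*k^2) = (k^3 - 6*k^2 - 9*k + 14)/(k^2*(k - 3))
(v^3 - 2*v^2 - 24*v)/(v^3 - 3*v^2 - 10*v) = (-v^2 + 2*v + 24)/(-v^2 + 3*v + 10)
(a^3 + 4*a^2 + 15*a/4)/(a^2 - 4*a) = (a^2 + 4*a + 15/4)/(a - 4)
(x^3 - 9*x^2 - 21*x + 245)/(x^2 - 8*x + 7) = (x^2 - 2*x - 35)/(x - 1)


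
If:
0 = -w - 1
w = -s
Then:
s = 1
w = -1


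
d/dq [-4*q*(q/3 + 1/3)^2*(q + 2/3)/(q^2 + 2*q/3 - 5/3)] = 8*(-9*q^5 - 21*q^4 + 14*q^3 + 56*q^2 + 35*q + 5)/(9*(9*q^4 + 12*q^3 - 26*q^2 - 20*q + 25))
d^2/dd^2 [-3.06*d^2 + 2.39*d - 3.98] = -6.12000000000000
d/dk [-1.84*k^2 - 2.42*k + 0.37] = -3.68*k - 2.42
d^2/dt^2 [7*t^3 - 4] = 42*t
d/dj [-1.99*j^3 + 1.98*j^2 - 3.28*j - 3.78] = -5.97*j^2 + 3.96*j - 3.28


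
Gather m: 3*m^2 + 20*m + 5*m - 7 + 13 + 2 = 3*m^2 + 25*m + 8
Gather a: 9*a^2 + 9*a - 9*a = 9*a^2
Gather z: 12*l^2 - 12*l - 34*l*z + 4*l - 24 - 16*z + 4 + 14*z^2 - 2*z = 12*l^2 - 8*l + 14*z^2 + z*(-34*l - 18) - 20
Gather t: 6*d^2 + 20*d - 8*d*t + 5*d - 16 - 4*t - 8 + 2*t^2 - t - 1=6*d^2 + 25*d + 2*t^2 + t*(-8*d - 5) - 25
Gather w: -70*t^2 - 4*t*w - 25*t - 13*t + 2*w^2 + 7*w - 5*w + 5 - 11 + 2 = -70*t^2 - 38*t + 2*w^2 + w*(2 - 4*t) - 4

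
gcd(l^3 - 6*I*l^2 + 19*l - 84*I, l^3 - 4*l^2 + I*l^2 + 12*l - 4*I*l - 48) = l^2 + I*l + 12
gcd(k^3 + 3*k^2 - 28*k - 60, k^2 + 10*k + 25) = 1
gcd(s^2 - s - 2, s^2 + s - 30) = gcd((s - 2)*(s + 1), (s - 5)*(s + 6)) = 1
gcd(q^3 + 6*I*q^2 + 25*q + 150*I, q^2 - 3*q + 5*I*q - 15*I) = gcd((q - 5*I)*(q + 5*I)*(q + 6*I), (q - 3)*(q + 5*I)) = q + 5*I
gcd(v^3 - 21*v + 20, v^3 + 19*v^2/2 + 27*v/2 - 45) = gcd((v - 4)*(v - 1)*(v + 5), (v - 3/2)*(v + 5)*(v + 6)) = v + 5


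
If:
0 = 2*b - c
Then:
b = c/2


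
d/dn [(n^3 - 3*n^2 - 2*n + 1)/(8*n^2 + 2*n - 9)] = (8*n^4 + 4*n^3 - 17*n^2 + 38*n + 16)/(64*n^4 + 32*n^3 - 140*n^2 - 36*n + 81)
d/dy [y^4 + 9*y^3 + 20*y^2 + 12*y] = 4*y^3 + 27*y^2 + 40*y + 12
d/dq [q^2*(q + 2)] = q*(3*q + 4)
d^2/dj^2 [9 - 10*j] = 0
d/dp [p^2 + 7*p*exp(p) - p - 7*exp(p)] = 7*p*exp(p) + 2*p - 1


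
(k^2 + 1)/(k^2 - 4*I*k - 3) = (k + I)/(k - 3*I)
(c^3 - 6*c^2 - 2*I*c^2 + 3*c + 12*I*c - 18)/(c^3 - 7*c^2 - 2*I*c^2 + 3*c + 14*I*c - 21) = (c - 6)/(c - 7)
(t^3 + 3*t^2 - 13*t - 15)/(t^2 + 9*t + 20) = (t^2 - 2*t - 3)/(t + 4)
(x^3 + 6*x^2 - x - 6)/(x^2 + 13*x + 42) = (x^2 - 1)/(x + 7)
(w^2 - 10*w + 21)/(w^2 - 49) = (w - 3)/(w + 7)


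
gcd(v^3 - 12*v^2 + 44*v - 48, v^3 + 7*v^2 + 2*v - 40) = v - 2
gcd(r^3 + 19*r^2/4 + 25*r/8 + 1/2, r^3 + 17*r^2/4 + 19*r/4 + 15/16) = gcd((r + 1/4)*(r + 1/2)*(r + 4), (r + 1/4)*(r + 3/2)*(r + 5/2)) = r + 1/4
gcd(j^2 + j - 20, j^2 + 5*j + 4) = 1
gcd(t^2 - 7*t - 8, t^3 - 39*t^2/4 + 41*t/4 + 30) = t - 8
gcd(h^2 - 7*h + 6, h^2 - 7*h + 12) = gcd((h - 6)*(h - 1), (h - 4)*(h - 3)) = 1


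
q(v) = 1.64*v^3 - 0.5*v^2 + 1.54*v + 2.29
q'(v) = 4.92*v^2 - 1.0*v + 1.54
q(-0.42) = 1.43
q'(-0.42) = 2.83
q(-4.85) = -204.04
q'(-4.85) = 122.12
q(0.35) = 2.84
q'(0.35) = 1.79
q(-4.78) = -195.61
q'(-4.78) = 118.73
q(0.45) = 3.03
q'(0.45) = 2.09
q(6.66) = 474.84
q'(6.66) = 213.11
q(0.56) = 3.28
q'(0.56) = 2.52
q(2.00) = 16.49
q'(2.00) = 19.22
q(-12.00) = -2922.11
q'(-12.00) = 722.02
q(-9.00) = -1247.63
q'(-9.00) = 409.06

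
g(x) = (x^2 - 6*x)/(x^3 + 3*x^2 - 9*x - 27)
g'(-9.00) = -0.07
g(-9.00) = -0.31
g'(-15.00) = -0.01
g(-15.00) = -0.12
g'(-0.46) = 0.38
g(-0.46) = -0.13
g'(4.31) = 0.15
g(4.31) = -0.10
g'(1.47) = 0.15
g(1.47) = 0.22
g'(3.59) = 0.72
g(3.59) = -0.34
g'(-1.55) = 2.37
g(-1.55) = -1.22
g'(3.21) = 5.67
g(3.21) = -1.11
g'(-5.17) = -1.14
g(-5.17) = -1.50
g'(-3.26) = -530.55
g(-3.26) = -71.34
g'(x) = (2*x - 6)/(x^3 + 3*x^2 - 9*x - 27) + (x^2 - 6*x)*(-3*x^2 - 6*x + 9)/(x^3 + 3*x^2 - 9*x - 27)^2 = (-x^3 + 15*x^2 - 36*x + 54)/(x^5 + 3*x^4 - 18*x^3 - 54*x^2 + 81*x + 243)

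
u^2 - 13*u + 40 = (u - 8)*(u - 5)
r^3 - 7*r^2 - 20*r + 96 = (r - 8)*(r - 3)*(r + 4)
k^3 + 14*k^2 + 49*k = k*(k + 7)^2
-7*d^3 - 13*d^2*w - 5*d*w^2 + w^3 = (-7*d + w)*(d + w)^2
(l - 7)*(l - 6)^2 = l^3 - 19*l^2 + 120*l - 252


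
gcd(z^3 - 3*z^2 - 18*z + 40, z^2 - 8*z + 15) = z - 5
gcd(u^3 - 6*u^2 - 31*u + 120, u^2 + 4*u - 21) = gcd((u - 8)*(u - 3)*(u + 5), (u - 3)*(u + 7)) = u - 3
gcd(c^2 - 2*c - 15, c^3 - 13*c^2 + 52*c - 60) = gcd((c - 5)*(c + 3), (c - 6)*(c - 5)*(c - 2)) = c - 5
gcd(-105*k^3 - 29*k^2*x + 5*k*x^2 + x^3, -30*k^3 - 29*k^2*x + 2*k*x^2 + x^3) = -5*k + x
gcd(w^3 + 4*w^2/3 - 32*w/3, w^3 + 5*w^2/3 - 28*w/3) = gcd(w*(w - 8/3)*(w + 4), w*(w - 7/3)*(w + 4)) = w^2 + 4*w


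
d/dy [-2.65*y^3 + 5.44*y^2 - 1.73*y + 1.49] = -7.95*y^2 + 10.88*y - 1.73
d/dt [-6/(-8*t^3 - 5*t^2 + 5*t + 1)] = 6*(-24*t^2 - 10*t + 5)/(8*t^3 + 5*t^2 - 5*t - 1)^2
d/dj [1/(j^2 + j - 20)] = (-2*j - 1)/(j^2 + j - 20)^2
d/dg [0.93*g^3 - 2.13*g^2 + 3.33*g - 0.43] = 2.79*g^2 - 4.26*g + 3.33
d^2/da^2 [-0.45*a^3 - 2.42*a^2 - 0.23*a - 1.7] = -2.7*a - 4.84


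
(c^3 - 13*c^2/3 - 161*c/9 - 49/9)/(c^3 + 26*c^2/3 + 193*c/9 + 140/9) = (3*c^2 - 20*c - 7)/(3*c^2 + 19*c + 20)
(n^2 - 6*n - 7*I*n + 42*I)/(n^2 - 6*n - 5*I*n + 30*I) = (n - 7*I)/(n - 5*I)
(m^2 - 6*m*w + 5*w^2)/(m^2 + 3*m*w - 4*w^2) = (m - 5*w)/(m + 4*w)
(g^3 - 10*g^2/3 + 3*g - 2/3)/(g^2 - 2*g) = g - 4/3 + 1/(3*g)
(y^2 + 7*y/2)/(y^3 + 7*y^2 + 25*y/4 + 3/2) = 2*y*(2*y + 7)/(4*y^3 + 28*y^2 + 25*y + 6)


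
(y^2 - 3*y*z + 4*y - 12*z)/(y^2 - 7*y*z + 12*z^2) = (y + 4)/(y - 4*z)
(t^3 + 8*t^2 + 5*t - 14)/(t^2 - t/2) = 2*(t^3 + 8*t^2 + 5*t - 14)/(t*(2*t - 1))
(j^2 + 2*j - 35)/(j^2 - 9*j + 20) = (j + 7)/(j - 4)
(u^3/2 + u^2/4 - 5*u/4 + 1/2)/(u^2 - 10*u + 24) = (2*u^3 + u^2 - 5*u + 2)/(4*(u^2 - 10*u + 24))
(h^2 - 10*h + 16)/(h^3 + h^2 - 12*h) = (h^2 - 10*h + 16)/(h*(h^2 + h - 12))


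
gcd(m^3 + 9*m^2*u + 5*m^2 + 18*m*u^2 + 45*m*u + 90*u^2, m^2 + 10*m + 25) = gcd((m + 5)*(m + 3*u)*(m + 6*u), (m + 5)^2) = m + 5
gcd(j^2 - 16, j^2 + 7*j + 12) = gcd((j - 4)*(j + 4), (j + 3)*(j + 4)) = j + 4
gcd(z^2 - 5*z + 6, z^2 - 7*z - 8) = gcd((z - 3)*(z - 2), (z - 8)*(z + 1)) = 1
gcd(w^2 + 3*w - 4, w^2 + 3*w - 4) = w^2 + 3*w - 4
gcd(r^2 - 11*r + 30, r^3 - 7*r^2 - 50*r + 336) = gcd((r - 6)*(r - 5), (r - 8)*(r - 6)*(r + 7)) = r - 6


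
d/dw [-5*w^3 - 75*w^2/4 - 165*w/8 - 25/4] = -15*w^2 - 75*w/2 - 165/8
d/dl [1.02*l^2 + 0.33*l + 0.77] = 2.04*l + 0.33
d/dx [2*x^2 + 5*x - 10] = 4*x + 5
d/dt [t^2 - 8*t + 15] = 2*t - 8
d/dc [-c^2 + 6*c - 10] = 6 - 2*c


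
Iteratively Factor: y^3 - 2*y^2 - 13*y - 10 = (y + 2)*(y^2 - 4*y - 5) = (y - 5)*(y + 2)*(y + 1)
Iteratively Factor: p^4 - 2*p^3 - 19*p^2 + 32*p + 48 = (p - 3)*(p^3 + p^2 - 16*p - 16) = (p - 4)*(p - 3)*(p^2 + 5*p + 4) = (p - 4)*(p - 3)*(p + 1)*(p + 4)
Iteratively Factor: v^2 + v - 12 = (v + 4)*(v - 3)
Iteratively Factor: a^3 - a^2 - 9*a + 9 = (a - 3)*(a^2 + 2*a - 3) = (a - 3)*(a - 1)*(a + 3)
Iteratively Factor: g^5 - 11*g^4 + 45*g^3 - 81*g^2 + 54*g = (g - 3)*(g^4 - 8*g^3 + 21*g^2 - 18*g) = (g - 3)^2*(g^3 - 5*g^2 + 6*g) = (g - 3)^3*(g^2 - 2*g) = g*(g - 3)^3*(g - 2)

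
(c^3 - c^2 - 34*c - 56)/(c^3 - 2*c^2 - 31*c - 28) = (c + 2)/(c + 1)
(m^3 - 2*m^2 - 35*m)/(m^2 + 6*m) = (m^2 - 2*m - 35)/(m + 6)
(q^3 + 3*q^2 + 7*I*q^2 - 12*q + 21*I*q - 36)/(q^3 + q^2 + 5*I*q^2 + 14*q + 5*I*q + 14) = (q^3 + q^2*(3 + 7*I) + q*(-12 + 21*I) - 36)/(q^3 + q^2*(1 + 5*I) + q*(14 + 5*I) + 14)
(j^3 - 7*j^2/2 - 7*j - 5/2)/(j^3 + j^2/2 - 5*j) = (2*j^3 - 7*j^2 - 14*j - 5)/(j*(2*j^2 + j - 10))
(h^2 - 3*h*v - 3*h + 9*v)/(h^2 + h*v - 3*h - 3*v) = (h - 3*v)/(h + v)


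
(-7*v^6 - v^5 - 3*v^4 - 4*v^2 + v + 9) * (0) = 0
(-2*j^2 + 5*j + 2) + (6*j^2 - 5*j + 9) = 4*j^2 + 11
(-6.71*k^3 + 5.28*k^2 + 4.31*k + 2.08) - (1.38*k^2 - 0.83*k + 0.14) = -6.71*k^3 + 3.9*k^2 + 5.14*k + 1.94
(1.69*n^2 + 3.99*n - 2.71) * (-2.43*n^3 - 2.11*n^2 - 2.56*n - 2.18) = -4.1067*n^5 - 13.2616*n^4 - 6.16*n^3 - 8.1805*n^2 - 1.7606*n + 5.9078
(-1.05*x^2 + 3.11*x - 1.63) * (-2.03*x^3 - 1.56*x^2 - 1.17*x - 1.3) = 2.1315*x^5 - 4.6753*x^4 - 0.314200000000001*x^3 + 0.2691*x^2 - 2.1359*x + 2.119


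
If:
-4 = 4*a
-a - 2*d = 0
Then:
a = -1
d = 1/2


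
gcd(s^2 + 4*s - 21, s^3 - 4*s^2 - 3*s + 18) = s - 3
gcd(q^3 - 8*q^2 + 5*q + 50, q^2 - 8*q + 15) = q - 5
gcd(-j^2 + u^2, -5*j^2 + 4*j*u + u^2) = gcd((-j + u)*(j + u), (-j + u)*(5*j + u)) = -j + u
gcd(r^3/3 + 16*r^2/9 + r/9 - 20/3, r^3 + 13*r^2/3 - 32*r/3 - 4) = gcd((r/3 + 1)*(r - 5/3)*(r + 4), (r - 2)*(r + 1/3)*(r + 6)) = 1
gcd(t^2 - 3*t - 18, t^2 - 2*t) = 1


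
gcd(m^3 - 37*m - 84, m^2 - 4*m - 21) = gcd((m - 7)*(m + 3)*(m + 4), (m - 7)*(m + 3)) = m^2 - 4*m - 21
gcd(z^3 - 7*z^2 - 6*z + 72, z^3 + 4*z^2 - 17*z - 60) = z^2 - z - 12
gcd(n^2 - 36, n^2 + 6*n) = n + 6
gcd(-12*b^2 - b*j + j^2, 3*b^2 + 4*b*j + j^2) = 3*b + j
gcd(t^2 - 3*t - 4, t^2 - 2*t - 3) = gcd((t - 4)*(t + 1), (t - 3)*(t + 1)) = t + 1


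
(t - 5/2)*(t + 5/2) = t^2 - 25/4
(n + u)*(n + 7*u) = n^2 + 8*n*u + 7*u^2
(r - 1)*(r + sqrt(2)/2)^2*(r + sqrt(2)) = r^4 - r^3 + 2*sqrt(2)*r^3 - 2*sqrt(2)*r^2 + 5*r^2/2 - 5*r/2 + sqrt(2)*r/2 - sqrt(2)/2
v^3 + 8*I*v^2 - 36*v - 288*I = (v - 6)*(v + 6)*(v + 8*I)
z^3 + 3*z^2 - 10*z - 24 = (z - 3)*(z + 2)*(z + 4)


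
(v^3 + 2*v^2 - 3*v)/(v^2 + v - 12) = v*(v^2 + 2*v - 3)/(v^2 + v - 12)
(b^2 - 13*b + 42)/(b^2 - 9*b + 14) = (b - 6)/(b - 2)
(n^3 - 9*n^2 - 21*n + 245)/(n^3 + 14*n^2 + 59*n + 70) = (n^2 - 14*n + 49)/(n^2 + 9*n + 14)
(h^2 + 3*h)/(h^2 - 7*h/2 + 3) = 2*h*(h + 3)/(2*h^2 - 7*h + 6)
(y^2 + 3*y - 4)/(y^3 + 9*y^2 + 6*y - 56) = (y - 1)/(y^2 + 5*y - 14)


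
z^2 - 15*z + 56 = (z - 8)*(z - 7)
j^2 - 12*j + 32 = (j - 8)*(j - 4)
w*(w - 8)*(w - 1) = w^3 - 9*w^2 + 8*w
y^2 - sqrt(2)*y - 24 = (y - 4*sqrt(2))*(y + 3*sqrt(2))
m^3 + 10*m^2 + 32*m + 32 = (m + 2)*(m + 4)^2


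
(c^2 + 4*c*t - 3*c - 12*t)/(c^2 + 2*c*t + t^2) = (c^2 + 4*c*t - 3*c - 12*t)/(c^2 + 2*c*t + t^2)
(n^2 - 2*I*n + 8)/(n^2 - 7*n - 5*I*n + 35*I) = (n^2 - 2*I*n + 8)/(n^2 - 7*n - 5*I*n + 35*I)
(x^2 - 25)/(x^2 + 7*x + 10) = (x - 5)/(x + 2)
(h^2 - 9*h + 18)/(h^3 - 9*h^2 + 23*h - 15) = (h - 6)/(h^2 - 6*h + 5)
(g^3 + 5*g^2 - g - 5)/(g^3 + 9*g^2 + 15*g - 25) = (g + 1)/(g + 5)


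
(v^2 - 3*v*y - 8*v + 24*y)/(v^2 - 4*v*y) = (v^2 - 3*v*y - 8*v + 24*y)/(v*(v - 4*y))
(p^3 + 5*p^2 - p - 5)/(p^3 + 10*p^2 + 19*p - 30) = (p + 1)/(p + 6)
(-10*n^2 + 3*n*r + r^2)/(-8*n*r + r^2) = (10*n^2 - 3*n*r - r^2)/(r*(8*n - r))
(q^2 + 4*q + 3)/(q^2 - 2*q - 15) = (q + 1)/(q - 5)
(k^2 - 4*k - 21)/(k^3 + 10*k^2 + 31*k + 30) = (k - 7)/(k^2 + 7*k + 10)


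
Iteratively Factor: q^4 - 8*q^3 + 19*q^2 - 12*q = (q - 3)*(q^3 - 5*q^2 + 4*q) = (q - 3)*(q - 1)*(q^2 - 4*q) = q*(q - 3)*(q - 1)*(q - 4)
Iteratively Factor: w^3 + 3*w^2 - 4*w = (w)*(w^2 + 3*w - 4) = w*(w - 1)*(w + 4)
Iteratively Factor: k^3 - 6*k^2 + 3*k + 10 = (k - 2)*(k^2 - 4*k - 5) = (k - 5)*(k - 2)*(k + 1)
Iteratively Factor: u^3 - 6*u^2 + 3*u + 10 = (u + 1)*(u^2 - 7*u + 10) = (u - 2)*(u + 1)*(u - 5)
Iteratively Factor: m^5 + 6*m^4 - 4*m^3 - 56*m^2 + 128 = (m + 4)*(m^4 + 2*m^3 - 12*m^2 - 8*m + 32) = (m + 2)*(m + 4)*(m^3 - 12*m + 16) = (m - 2)*(m + 2)*(m + 4)*(m^2 + 2*m - 8) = (m - 2)*(m + 2)*(m + 4)^2*(m - 2)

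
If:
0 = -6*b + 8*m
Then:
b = 4*m/3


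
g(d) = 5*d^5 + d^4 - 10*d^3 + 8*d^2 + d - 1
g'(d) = 25*d^4 + 4*d^3 - 30*d^2 + 16*d + 1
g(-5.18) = -16329.05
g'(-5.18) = 16556.62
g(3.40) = 2107.24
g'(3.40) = 3206.66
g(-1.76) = 1.70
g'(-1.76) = 97.98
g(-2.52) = -260.49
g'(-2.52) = 714.35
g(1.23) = 10.09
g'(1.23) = 39.96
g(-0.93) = 10.30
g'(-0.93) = -24.34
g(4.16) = 5950.44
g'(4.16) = 7323.45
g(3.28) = 1749.40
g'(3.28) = 2765.46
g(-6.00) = -35143.00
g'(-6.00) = 30361.00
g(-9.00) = -280756.00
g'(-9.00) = 158536.00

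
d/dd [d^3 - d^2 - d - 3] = 3*d^2 - 2*d - 1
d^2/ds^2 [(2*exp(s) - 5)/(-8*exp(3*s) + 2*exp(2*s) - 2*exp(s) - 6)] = (-128*exp(6*s) + 744*exp(5*s) - 190*exp(4*s) + 370*exp(3*s) - 591*exp(2*s) + 71*exp(s) - 33)*exp(s)/(2*(64*exp(9*s) - 48*exp(8*s) + 60*exp(7*s) + 119*exp(6*s) - 57*exp(5*s) + 78*exp(4*s) + 91*exp(3*s) - 18*exp(2*s) + 27*exp(s) + 27))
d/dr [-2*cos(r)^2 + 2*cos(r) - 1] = -2*sin(r) + 2*sin(2*r)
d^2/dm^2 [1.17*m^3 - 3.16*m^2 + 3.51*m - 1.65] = 7.02*m - 6.32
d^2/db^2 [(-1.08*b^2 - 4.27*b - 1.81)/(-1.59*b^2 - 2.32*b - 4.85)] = (-3.5527136788005e-15*b^4 + 13.622166*b^3 - 22.515354*b^2 - 157.508262*b - 53.714822)/(4.019679*b^6 + 17.595576*b^5 + 62.457903*b^4 + 119.831248*b^3 + 190.516245*b^2 + 163.7166*b + 114.084125)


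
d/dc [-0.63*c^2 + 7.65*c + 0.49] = 7.65 - 1.26*c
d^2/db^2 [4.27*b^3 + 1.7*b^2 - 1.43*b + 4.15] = 25.62*b + 3.4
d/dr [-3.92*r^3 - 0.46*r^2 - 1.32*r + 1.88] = -11.76*r^2 - 0.92*r - 1.32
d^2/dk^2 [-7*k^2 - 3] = -14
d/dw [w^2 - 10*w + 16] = 2*w - 10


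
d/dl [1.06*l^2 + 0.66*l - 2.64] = 2.12*l + 0.66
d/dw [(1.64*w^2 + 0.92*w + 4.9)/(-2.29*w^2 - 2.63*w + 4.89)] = (-2.2064*w^2 + 38.4812*w + 17.3858)/(5.2441*w^4 + 12.0454*w^3 - 15.4793*w^2 - 25.7214*w + 23.9121)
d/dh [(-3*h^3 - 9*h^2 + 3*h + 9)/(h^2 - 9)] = 3*(-h^2 + 6*h - 1)/(h^2 - 6*h + 9)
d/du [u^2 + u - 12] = 2*u + 1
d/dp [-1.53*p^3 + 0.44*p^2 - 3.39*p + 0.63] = -4.59*p^2 + 0.88*p - 3.39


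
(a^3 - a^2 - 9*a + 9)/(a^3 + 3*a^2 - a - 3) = (a - 3)/(a + 1)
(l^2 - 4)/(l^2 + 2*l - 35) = (l^2 - 4)/(l^2 + 2*l - 35)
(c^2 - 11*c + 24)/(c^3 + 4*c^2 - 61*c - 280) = (c - 3)/(c^2 + 12*c + 35)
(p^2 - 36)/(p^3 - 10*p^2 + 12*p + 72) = (p + 6)/(p^2 - 4*p - 12)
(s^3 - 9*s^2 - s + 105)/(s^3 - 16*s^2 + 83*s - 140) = (s + 3)/(s - 4)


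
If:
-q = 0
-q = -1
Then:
No Solution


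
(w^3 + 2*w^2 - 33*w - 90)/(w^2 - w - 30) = w + 3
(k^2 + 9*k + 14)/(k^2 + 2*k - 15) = (k^2 + 9*k + 14)/(k^2 + 2*k - 15)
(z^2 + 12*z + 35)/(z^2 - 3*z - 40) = (z + 7)/(z - 8)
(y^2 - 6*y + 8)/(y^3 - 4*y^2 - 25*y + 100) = (y - 2)/(y^2 - 25)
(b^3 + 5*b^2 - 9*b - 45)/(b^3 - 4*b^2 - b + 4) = (b^3 + 5*b^2 - 9*b - 45)/(b^3 - 4*b^2 - b + 4)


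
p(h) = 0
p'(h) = 0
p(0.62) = 0.00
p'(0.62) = 0.00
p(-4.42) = 0.00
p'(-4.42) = 0.00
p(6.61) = 0.00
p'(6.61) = 0.00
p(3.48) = 0.00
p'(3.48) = 0.00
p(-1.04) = 0.00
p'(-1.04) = 0.00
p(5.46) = 0.00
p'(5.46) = 0.00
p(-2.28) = 0.00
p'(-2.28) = 0.00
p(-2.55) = 0.00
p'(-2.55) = 0.00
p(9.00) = 0.00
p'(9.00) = 0.00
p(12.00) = 0.00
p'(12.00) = 0.00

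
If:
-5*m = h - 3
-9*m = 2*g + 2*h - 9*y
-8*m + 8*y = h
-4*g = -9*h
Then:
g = 0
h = 0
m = 3/5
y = 3/5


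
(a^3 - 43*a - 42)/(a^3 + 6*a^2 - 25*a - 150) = (a^2 - 6*a - 7)/(a^2 - 25)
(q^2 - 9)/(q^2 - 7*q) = (q^2 - 9)/(q*(q - 7))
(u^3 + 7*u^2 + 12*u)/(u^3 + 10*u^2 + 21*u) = (u + 4)/(u + 7)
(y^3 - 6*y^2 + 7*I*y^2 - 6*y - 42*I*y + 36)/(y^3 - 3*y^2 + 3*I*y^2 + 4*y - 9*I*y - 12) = (y^3 + y^2*(-6 + 7*I) + y*(-6 - 42*I) + 36)/(y^3 + y^2*(-3 + 3*I) + y*(4 - 9*I) - 12)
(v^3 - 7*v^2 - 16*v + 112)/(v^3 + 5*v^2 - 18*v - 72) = (v^2 - 3*v - 28)/(v^2 + 9*v + 18)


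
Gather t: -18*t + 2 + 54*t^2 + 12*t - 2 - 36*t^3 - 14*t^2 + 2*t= -36*t^3 + 40*t^2 - 4*t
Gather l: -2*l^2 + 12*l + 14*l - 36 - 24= -2*l^2 + 26*l - 60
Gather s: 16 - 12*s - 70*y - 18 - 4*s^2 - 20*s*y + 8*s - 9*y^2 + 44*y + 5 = -4*s^2 + s*(-20*y - 4) - 9*y^2 - 26*y + 3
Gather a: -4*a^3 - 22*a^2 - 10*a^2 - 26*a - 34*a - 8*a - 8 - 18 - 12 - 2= -4*a^3 - 32*a^2 - 68*a - 40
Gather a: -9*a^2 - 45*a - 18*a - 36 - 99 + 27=-9*a^2 - 63*a - 108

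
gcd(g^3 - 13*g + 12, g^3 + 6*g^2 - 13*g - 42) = g - 3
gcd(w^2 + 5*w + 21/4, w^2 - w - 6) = 1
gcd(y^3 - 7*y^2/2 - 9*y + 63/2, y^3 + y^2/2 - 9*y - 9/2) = y^2 - 9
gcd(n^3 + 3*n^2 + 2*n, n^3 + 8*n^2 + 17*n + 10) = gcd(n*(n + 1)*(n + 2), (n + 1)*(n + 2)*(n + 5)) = n^2 + 3*n + 2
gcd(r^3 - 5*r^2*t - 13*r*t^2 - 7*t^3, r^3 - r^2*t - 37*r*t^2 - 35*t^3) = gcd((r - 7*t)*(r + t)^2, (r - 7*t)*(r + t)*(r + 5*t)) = r^2 - 6*r*t - 7*t^2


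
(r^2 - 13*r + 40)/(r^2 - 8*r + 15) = (r - 8)/(r - 3)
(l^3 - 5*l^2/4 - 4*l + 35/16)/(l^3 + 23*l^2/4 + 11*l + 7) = (l^2 - 3*l + 5/4)/(l^2 + 4*l + 4)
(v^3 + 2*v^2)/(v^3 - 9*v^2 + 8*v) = v*(v + 2)/(v^2 - 9*v + 8)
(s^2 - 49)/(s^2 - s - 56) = (s - 7)/(s - 8)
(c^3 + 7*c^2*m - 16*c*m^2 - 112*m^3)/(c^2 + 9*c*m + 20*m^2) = (c^2 + 3*c*m - 28*m^2)/(c + 5*m)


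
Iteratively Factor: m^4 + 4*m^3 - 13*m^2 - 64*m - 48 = (m + 3)*(m^3 + m^2 - 16*m - 16) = (m - 4)*(m + 3)*(m^2 + 5*m + 4) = (m - 4)*(m + 1)*(m + 3)*(m + 4)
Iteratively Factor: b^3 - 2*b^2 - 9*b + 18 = (b - 2)*(b^2 - 9) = (b - 2)*(b + 3)*(b - 3)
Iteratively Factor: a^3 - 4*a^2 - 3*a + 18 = (a - 3)*(a^2 - a - 6) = (a - 3)*(a + 2)*(a - 3)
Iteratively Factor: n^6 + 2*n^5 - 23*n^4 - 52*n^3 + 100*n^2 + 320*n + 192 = (n + 4)*(n^5 - 2*n^4 - 15*n^3 + 8*n^2 + 68*n + 48) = (n - 4)*(n + 4)*(n^4 + 2*n^3 - 7*n^2 - 20*n - 12) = (n - 4)*(n - 3)*(n + 4)*(n^3 + 5*n^2 + 8*n + 4) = (n - 4)*(n - 3)*(n + 1)*(n + 4)*(n^2 + 4*n + 4) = (n - 4)*(n - 3)*(n + 1)*(n + 2)*(n + 4)*(n + 2)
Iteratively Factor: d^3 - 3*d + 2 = (d - 1)*(d^2 + d - 2) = (d - 1)^2*(d + 2)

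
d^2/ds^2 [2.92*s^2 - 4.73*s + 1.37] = 5.84000000000000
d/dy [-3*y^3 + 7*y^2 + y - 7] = -9*y^2 + 14*y + 1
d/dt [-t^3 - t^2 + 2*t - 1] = -3*t^2 - 2*t + 2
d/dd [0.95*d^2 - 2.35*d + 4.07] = 1.9*d - 2.35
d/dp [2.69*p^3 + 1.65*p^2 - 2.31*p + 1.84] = 8.07*p^2 + 3.3*p - 2.31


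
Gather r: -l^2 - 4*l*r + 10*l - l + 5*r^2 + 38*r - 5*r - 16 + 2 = -l^2 + 9*l + 5*r^2 + r*(33 - 4*l) - 14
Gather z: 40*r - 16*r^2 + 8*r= -16*r^2 + 48*r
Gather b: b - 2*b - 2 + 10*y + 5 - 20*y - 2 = -b - 10*y + 1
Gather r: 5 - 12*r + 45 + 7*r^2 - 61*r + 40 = 7*r^2 - 73*r + 90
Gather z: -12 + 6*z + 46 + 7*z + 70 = 13*z + 104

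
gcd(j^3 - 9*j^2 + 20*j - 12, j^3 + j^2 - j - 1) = j - 1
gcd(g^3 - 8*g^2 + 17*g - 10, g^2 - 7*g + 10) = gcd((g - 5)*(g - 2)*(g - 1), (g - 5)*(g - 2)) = g^2 - 7*g + 10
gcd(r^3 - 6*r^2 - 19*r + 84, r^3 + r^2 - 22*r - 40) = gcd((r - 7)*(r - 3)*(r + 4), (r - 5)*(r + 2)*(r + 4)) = r + 4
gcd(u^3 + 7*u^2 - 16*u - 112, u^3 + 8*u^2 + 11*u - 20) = u + 4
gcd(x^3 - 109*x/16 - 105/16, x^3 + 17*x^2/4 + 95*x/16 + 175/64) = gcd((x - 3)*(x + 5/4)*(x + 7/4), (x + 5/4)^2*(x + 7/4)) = x^2 + 3*x + 35/16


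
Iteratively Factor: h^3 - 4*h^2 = (h)*(h^2 - 4*h) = h^2*(h - 4)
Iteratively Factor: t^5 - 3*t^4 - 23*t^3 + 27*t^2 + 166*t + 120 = (t + 3)*(t^4 - 6*t^3 - 5*t^2 + 42*t + 40) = (t - 4)*(t + 3)*(t^3 - 2*t^2 - 13*t - 10) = (t - 5)*(t - 4)*(t + 3)*(t^2 + 3*t + 2) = (t - 5)*(t - 4)*(t + 2)*(t + 3)*(t + 1)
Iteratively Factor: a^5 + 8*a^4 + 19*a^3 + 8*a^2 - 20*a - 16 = (a + 2)*(a^4 + 6*a^3 + 7*a^2 - 6*a - 8) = (a - 1)*(a + 2)*(a^3 + 7*a^2 + 14*a + 8) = (a - 1)*(a + 2)*(a + 4)*(a^2 + 3*a + 2) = (a - 1)*(a + 1)*(a + 2)*(a + 4)*(a + 2)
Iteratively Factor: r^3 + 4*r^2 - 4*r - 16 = (r + 2)*(r^2 + 2*r - 8) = (r - 2)*(r + 2)*(r + 4)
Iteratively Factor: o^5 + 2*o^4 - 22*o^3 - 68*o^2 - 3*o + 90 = (o - 1)*(o^4 + 3*o^3 - 19*o^2 - 87*o - 90) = (o - 1)*(o + 3)*(o^3 - 19*o - 30) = (o - 1)*(o + 2)*(o + 3)*(o^2 - 2*o - 15) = (o - 1)*(o + 2)*(o + 3)^2*(o - 5)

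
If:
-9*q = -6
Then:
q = 2/3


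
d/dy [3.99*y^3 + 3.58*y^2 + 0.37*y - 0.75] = 11.97*y^2 + 7.16*y + 0.37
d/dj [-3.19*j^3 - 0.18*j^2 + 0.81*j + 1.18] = -9.57*j^2 - 0.36*j + 0.81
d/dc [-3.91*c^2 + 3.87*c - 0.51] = 3.87 - 7.82*c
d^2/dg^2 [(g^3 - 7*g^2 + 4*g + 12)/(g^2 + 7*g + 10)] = 8*(23*g^3 + 114*g^2 + 108*g - 128)/(g^6 + 21*g^5 + 177*g^4 + 763*g^3 + 1770*g^2 + 2100*g + 1000)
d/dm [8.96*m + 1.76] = 8.96000000000000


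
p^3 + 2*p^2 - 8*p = p*(p - 2)*(p + 4)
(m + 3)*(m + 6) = m^2 + 9*m + 18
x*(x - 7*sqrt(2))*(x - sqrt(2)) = x^3 - 8*sqrt(2)*x^2 + 14*x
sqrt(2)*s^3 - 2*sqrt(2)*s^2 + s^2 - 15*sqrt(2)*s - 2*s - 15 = (s - 5)*(s + 3)*(sqrt(2)*s + 1)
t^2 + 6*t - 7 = (t - 1)*(t + 7)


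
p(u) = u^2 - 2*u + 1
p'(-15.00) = -32.00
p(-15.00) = 256.00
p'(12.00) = 22.00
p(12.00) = 121.00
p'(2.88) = 3.76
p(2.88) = 3.53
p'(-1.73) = -5.46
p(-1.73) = 7.45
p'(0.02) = -1.96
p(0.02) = 0.96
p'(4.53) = 7.06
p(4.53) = 12.46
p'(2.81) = 3.62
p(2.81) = 3.28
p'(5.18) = 8.36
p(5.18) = 17.47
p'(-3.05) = -8.10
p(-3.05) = 16.40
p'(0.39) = -1.22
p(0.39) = 0.37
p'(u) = 2*u - 2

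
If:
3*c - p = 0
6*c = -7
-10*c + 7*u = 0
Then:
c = -7/6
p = -7/2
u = -5/3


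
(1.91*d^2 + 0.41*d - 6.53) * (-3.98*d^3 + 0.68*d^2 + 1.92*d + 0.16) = -7.6018*d^5 - 0.333*d^4 + 29.9354*d^3 - 3.3476*d^2 - 12.472*d - 1.0448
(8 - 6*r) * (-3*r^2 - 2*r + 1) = 18*r^3 - 12*r^2 - 22*r + 8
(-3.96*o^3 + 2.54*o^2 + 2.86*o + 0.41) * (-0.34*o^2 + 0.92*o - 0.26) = 1.3464*o^5 - 4.5068*o^4 + 2.394*o^3 + 1.8314*o^2 - 0.3664*o - 0.1066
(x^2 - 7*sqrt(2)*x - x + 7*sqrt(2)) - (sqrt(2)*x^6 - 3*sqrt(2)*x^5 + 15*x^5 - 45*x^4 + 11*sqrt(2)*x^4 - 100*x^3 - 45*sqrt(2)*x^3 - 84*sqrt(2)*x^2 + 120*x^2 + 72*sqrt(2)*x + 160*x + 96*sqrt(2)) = -sqrt(2)*x^6 - 15*x^5 + 3*sqrt(2)*x^5 - 11*sqrt(2)*x^4 + 45*x^4 + 45*sqrt(2)*x^3 + 100*x^3 - 119*x^2 + 84*sqrt(2)*x^2 - 161*x - 79*sqrt(2)*x - 89*sqrt(2)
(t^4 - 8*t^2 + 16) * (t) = t^5 - 8*t^3 + 16*t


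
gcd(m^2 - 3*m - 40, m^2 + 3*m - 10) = m + 5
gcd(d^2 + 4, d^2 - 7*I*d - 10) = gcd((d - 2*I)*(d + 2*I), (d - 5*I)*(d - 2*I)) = d - 2*I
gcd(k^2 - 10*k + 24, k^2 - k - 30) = k - 6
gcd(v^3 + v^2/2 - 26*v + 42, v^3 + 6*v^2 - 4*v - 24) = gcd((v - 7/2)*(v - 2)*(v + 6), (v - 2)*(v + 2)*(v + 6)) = v^2 + 4*v - 12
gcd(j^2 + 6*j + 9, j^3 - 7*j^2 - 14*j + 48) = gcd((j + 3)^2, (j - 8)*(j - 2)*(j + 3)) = j + 3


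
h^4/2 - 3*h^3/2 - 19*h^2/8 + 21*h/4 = h*(h/2 + 1)*(h - 7/2)*(h - 3/2)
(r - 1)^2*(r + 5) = r^3 + 3*r^2 - 9*r + 5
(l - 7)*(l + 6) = l^2 - l - 42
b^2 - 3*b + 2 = (b - 2)*(b - 1)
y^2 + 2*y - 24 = (y - 4)*(y + 6)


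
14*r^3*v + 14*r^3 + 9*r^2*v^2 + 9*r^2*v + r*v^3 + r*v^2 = (2*r + v)*(7*r + v)*(r*v + r)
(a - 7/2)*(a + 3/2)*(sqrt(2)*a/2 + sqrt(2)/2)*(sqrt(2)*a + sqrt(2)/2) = a^4 - a^3/2 - 31*a^2/4 - 71*a/8 - 21/8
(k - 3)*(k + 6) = k^2 + 3*k - 18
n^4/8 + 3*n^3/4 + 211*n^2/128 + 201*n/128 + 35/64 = (n/4 + 1/2)*(n/2 + 1/2)*(n + 5/4)*(n + 7/4)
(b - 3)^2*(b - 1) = b^3 - 7*b^2 + 15*b - 9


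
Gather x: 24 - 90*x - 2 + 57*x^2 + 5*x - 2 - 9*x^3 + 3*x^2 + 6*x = -9*x^3 + 60*x^2 - 79*x + 20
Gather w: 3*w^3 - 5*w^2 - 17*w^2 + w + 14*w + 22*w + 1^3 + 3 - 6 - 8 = 3*w^3 - 22*w^2 + 37*w - 10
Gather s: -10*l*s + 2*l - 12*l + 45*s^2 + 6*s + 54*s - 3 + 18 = -10*l + 45*s^2 + s*(60 - 10*l) + 15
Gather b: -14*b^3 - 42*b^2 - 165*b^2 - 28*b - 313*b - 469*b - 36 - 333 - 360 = -14*b^3 - 207*b^2 - 810*b - 729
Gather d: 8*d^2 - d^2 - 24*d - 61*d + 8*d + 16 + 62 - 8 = 7*d^2 - 77*d + 70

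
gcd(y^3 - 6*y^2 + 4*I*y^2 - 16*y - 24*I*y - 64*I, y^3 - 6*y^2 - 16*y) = y^2 - 6*y - 16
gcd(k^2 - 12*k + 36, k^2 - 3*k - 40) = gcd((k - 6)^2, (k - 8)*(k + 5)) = 1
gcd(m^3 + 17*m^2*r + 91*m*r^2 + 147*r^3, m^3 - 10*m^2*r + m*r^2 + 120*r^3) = m + 3*r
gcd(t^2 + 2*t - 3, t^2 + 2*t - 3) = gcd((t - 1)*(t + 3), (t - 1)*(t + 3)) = t^2 + 2*t - 3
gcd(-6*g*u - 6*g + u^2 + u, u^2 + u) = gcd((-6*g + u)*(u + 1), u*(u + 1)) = u + 1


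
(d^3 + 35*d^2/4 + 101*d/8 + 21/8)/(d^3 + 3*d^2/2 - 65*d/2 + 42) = (8*d^2 + 14*d + 3)/(4*(2*d^2 - 11*d + 12))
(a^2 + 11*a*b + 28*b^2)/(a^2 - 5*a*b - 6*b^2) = (a^2 + 11*a*b + 28*b^2)/(a^2 - 5*a*b - 6*b^2)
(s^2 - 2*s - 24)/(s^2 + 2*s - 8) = (s - 6)/(s - 2)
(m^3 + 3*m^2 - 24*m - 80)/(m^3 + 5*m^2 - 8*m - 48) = (m - 5)/(m - 3)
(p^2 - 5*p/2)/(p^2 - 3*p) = (p - 5/2)/(p - 3)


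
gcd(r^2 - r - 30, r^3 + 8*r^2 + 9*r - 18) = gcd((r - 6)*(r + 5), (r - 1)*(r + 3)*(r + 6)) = 1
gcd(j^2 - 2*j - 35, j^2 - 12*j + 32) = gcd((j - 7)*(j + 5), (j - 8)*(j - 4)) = 1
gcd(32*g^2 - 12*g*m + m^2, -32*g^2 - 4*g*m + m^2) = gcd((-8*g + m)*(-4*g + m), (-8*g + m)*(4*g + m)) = 8*g - m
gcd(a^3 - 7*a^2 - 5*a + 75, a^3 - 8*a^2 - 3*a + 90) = a^2 - 2*a - 15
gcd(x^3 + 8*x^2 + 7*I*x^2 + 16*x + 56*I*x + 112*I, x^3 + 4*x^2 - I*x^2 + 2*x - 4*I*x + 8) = x + 4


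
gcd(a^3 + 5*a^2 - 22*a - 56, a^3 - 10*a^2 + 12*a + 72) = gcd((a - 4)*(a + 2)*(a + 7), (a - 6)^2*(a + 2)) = a + 2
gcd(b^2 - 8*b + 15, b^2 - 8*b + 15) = b^2 - 8*b + 15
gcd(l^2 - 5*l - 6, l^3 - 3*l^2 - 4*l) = l + 1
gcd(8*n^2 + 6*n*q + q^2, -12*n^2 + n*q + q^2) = 4*n + q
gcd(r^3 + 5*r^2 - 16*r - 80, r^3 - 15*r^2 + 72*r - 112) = r - 4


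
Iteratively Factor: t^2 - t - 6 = (t - 3)*(t + 2)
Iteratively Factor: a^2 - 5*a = (a)*(a - 5)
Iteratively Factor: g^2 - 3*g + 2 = (g - 2)*(g - 1)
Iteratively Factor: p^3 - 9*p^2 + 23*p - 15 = (p - 3)*(p^2 - 6*p + 5) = (p - 3)*(p - 1)*(p - 5)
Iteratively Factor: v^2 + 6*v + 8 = (v + 2)*(v + 4)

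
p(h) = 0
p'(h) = 0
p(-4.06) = 0.00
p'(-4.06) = 0.00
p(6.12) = 0.00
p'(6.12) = 0.00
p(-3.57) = 0.00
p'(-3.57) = 0.00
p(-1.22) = 0.00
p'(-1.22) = 0.00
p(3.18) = 0.00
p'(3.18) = 0.00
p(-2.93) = 0.00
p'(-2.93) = 0.00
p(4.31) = 0.00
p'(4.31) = 0.00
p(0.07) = 0.00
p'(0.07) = 0.00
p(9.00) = 0.00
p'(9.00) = 0.00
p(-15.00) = 0.00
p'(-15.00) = 0.00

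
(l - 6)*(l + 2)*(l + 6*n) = l^3 + 6*l^2*n - 4*l^2 - 24*l*n - 12*l - 72*n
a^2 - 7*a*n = a*(a - 7*n)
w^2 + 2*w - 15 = (w - 3)*(w + 5)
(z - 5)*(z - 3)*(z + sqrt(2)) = z^3 - 8*z^2 + sqrt(2)*z^2 - 8*sqrt(2)*z + 15*z + 15*sqrt(2)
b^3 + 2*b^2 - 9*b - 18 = (b - 3)*(b + 2)*(b + 3)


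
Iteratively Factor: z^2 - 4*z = (z)*(z - 4)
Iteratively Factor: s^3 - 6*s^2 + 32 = (s + 2)*(s^2 - 8*s + 16) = (s - 4)*(s + 2)*(s - 4)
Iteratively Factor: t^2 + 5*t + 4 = (t + 4)*(t + 1)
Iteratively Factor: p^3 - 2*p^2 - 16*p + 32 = (p - 4)*(p^2 + 2*p - 8) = (p - 4)*(p - 2)*(p + 4)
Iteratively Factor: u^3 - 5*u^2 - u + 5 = (u + 1)*(u^2 - 6*u + 5) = (u - 1)*(u + 1)*(u - 5)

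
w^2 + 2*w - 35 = (w - 5)*(w + 7)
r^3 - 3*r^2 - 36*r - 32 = (r - 8)*(r + 1)*(r + 4)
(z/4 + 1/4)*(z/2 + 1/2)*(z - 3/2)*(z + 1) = z^4/8 + 3*z^3/16 - 3*z^2/16 - 7*z/16 - 3/16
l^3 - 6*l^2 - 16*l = l*(l - 8)*(l + 2)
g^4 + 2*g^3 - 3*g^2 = g^2*(g - 1)*(g + 3)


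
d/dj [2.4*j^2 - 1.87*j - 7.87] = 4.8*j - 1.87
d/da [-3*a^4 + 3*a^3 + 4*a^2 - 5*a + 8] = -12*a^3 + 9*a^2 + 8*a - 5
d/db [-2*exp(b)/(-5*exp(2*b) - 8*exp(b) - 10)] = 10*(2 - exp(2*b))*exp(b)/(25*exp(4*b) + 80*exp(3*b) + 164*exp(2*b) + 160*exp(b) + 100)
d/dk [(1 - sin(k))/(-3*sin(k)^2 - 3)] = (2*sin(k) + cos(k)^2)*cos(k)/(3*(sin(k)^2 + 1)^2)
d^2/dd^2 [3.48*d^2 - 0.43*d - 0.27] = 6.96000000000000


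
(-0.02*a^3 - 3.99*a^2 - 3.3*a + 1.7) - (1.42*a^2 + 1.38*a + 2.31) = -0.02*a^3 - 5.41*a^2 - 4.68*a - 0.61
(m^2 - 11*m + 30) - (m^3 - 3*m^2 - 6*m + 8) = -m^3 + 4*m^2 - 5*m + 22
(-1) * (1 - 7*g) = 7*g - 1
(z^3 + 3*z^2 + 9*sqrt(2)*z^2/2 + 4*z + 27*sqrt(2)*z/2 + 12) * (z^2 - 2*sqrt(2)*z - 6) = z^5 + 3*z^4 + 5*sqrt(2)*z^4/2 - 20*z^3 + 15*sqrt(2)*z^3/2 - 60*z^2 - 35*sqrt(2)*z^2 - 105*sqrt(2)*z - 24*z - 72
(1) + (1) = 2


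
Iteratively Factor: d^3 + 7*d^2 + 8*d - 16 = (d + 4)*(d^2 + 3*d - 4) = (d - 1)*(d + 4)*(d + 4)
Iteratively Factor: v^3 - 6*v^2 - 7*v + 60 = (v - 5)*(v^2 - v - 12) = (v - 5)*(v + 3)*(v - 4)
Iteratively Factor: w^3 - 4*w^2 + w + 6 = (w - 3)*(w^2 - w - 2) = (w - 3)*(w + 1)*(w - 2)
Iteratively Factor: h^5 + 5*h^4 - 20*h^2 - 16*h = (h + 2)*(h^4 + 3*h^3 - 6*h^2 - 8*h) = (h + 1)*(h + 2)*(h^3 + 2*h^2 - 8*h) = (h - 2)*(h + 1)*(h + 2)*(h^2 + 4*h) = h*(h - 2)*(h + 1)*(h + 2)*(h + 4)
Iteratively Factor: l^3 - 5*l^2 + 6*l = (l - 2)*(l^2 - 3*l) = (l - 3)*(l - 2)*(l)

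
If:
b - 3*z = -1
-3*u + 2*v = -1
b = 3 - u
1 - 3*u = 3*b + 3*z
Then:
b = -9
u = 12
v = 35/2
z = -8/3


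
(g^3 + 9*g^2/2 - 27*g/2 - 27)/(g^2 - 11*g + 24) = (g^2 + 15*g/2 + 9)/(g - 8)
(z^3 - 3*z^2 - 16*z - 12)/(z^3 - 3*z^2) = (z^3 - 3*z^2 - 16*z - 12)/(z^2*(z - 3))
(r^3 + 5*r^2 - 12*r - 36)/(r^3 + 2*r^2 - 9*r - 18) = (r + 6)/(r + 3)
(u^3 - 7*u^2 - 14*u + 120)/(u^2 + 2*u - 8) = (u^2 - 11*u + 30)/(u - 2)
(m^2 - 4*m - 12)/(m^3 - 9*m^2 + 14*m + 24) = (m + 2)/(m^2 - 3*m - 4)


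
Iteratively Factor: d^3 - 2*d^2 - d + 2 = (d - 1)*(d^2 - d - 2) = (d - 2)*(d - 1)*(d + 1)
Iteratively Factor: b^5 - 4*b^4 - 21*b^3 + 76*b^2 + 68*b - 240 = (b + 4)*(b^4 - 8*b^3 + 11*b^2 + 32*b - 60) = (b + 2)*(b + 4)*(b^3 - 10*b^2 + 31*b - 30) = (b - 5)*(b + 2)*(b + 4)*(b^2 - 5*b + 6) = (b - 5)*(b - 2)*(b + 2)*(b + 4)*(b - 3)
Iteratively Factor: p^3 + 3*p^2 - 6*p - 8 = (p + 1)*(p^2 + 2*p - 8) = (p - 2)*(p + 1)*(p + 4)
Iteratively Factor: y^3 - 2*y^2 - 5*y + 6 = (y - 3)*(y^2 + y - 2) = (y - 3)*(y - 1)*(y + 2)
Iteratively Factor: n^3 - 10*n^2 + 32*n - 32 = (n - 4)*(n^2 - 6*n + 8) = (n - 4)^2*(n - 2)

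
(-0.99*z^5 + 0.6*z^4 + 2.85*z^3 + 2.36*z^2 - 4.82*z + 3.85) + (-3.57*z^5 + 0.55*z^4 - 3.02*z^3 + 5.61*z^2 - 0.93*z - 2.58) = -4.56*z^5 + 1.15*z^4 - 0.17*z^3 + 7.97*z^2 - 5.75*z + 1.27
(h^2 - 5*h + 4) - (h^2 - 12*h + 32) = 7*h - 28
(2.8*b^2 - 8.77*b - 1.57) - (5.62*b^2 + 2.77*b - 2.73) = -2.82*b^2 - 11.54*b + 1.16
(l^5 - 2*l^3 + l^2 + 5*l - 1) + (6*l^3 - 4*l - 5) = l^5 + 4*l^3 + l^2 + l - 6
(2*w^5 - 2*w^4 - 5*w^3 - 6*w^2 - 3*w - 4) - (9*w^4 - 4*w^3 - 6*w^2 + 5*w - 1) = 2*w^5 - 11*w^4 - w^3 - 8*w - 3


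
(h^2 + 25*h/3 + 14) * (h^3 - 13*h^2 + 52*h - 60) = h^5 - 14*h^4/3 - 127*h^3/3 + 574*h^2/3 + 228*h - 840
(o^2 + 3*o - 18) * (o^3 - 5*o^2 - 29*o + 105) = o^5 - 2*o^4 - 62*o^3 + 108*o^2 + 837*o - 1890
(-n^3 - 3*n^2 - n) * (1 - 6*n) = 6*n^4 + 17*n^3 + 3*n^2 - n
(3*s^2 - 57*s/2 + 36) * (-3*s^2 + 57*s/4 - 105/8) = -9*s^4 + 513*s^3/4 - 1107*s^2/2 + 14193*s/16 - 945/2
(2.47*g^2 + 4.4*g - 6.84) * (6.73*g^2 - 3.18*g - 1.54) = 16.6231*g^4 + 21.7574*g^3 - 63.829*g^2 + 14.9752*g + 10.5336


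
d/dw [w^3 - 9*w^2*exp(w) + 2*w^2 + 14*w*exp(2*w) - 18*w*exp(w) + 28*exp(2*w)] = -9*w^2*exp(w) + 3*w^2 + 28*w*exp(2*w) - 36*w*exp(w) + 4*w + 70*exp(2*w) - 18*exp(w)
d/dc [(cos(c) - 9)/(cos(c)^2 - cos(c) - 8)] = (cos(c)^2 - 18*cos(c) + 17)*sin(c)/(sin(c)^2 + cos(c) + 7)^2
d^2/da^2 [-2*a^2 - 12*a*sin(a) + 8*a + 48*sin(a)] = 12*a*sin(a) - 48*sin(a) - 24*cos(a) - 4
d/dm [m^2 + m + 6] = 2*m + 1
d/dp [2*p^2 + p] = 4*p + 1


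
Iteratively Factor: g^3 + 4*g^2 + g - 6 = (g + 2)*(g^2 + 2*g - 3) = (g - 1)*(g + 2)*(g + 3)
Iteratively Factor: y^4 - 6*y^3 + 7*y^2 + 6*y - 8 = (y + 1)*(y^3 - 7*y^2 + 14*y - 8) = (y - 2)*(y + 1)*(y^2 - 5*y + 4) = (y - 4)*(y - 2)*(y + 1)*(y - 1)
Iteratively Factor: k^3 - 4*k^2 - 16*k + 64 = (k - 4)*(k^2 - 16) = (k - 4)^2*(k + 4)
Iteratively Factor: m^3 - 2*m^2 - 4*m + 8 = (m - 2)*(m^2 - 4) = (m - 2)^2*(m + 2)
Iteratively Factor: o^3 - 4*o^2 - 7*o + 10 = (o - 1)*(o^2 - 3*o - 10) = (o - 1)*(o + 2)*(o - 5)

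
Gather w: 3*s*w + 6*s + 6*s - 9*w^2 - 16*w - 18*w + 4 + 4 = 12*s - 9*w^2 + w*(3*s - 34) + 8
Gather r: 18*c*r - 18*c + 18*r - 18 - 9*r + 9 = -18*c + r*(18*c + 9) - 9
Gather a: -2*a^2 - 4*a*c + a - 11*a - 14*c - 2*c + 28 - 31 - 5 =-2*a^2 + a*(-4*c - 10) - 16*c - 8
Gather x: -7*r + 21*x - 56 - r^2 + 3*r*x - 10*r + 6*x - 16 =-r^2 - 17*r + x*(3*r + 27) - 72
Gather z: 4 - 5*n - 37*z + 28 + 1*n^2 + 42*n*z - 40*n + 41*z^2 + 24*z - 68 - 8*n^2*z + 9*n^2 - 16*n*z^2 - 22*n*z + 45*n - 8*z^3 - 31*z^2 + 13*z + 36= 10*n^2 - 8*z^3 + z^2*(10 - 16*n) + z*(-8*n^2 + 20*n)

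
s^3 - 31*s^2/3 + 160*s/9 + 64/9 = (s - 8)*(s - 8/3)*(s + 1/3)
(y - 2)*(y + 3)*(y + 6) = y^3 + 7*y^2 - 36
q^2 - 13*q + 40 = (q - 8)*(q - 5)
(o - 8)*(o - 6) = o^2 - 14*o + 48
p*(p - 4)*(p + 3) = p^3 - p^2 - 12*p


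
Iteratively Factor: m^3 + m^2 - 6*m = (m + 3)*(m^2 - 2*m) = m*(m + 3)*(m - 2)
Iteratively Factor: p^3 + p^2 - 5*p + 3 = (p - 1)*(p^2 + 2*p - 3) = (p - 1)*(p + 3)*(p - 1)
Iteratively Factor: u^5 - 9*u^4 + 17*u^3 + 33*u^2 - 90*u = (u - 3)*(u^4 - 6*u^3 - u^2 + 30*u) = (u - 3)*(u + 2)*(u^3 - 8*u^2 + 15*u) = (u - 3)^2*(u + 2)*(u^2 - 5*u) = (u - 5)*(u - 3)^2*(u + 2)*(u)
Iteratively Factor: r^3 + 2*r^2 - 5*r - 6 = (r + 1)*(r^2 + r - 6) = (r - 2)*(r + 1)*(r + 3)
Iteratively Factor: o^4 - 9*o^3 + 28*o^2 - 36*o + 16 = (o - 2)*(o^3 - 7*o^2 + 14*o - 8) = (o - 4)*(o - 2)*(o^2 - 3*o + 2) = (o - 4)*(o - 2)^2*(o - 1)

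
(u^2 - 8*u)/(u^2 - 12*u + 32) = u/(u - 4)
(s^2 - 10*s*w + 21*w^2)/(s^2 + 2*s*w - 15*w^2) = (s - 7*w)/(s + 5*w)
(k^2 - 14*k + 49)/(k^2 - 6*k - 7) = (k - 7)/(k + 1)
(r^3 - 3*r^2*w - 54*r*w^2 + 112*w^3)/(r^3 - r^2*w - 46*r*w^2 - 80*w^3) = (r^2 + 5*r*w - 14*w^2)/(r^2 + 7*r*w + 10*w^2)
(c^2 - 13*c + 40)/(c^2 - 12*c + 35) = (c - 8)/(c - 7)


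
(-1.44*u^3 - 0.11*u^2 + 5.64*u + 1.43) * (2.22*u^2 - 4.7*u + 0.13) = -3.1968*u^5 + 6.5238*u^4 + 12.8506*u^3 - 23.3477*u^2 - 5.9878*u + 0.1859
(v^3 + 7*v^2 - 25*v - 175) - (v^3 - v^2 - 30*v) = 8*v^2 + 5*v - 175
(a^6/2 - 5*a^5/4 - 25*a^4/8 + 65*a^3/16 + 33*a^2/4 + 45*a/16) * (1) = a^6/2 - 5*a^5/4 - 25*a^4/8 + 65*a^3/16 + 33*a^2/4 + 45*a/16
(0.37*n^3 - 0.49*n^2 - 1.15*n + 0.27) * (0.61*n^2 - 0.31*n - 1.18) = 0.2257*n^5 - 0.4136*n^4 - 0.9862*n^3 + 1.0994*n^2 + 1.2733*n - 0.3186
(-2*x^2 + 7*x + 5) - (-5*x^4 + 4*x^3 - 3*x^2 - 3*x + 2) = 5*x^4 - 4*x^3 + x^2 + 10*x + 3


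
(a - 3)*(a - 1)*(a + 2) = a^3 - 2*a^2 - 5*a + 6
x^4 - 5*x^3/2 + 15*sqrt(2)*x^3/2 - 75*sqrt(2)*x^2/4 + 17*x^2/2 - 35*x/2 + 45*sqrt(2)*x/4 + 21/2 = (x - 3/2)*(x - 1)*(x + sqrt(2)/2)*(x + 7*sqrt(2))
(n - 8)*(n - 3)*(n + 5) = n^3 - 6*n^2 - 31*n + 120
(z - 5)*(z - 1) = z^2 - 6*z + 5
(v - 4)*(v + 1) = v^2 - 3*v - 4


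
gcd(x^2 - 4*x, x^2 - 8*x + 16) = x - 4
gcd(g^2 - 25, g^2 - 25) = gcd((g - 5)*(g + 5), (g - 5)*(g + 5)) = g^2 - 25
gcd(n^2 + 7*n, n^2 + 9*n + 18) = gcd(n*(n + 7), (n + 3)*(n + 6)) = 1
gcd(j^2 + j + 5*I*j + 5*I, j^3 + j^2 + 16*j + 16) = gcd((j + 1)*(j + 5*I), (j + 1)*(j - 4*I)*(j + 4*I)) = j + 1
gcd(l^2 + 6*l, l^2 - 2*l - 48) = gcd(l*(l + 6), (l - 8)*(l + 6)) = l + 6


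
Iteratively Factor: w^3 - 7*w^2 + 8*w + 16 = (w + 1)*(w^2 - 8*w + 16) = (w - 4)*(w + 1)*(w - 4)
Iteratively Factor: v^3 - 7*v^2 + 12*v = (v - 4)*(v^2 - 3*v) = v*(v - 4)*(v - 3)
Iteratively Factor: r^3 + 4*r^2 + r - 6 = (r + 2)*(r^2 + 2*r - 3) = (r + 2)*(r + 3)*(r - 1)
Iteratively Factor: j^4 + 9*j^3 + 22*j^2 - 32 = (j - 1)*(j^3 + 10*j^2 + 32*j + 32) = (j - 1)*(j + 4)*(j^2 + 6*j + 8) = (j - 1)*(j + 2)*(j + 4)*(j + 4)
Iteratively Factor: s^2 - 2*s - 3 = (s + 1)*(s - 3)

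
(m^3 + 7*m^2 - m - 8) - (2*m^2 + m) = m^3 + 5*m^2 - 2*m - 8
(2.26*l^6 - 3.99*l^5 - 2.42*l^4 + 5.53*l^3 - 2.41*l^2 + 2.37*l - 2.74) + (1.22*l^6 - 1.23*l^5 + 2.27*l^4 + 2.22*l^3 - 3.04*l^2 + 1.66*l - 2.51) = 3.48*l^6 - 5.22*l^5 - 0.15*l^4 + 7.75*l^3 - 5.45*l^2 + 4.03*l - 5.25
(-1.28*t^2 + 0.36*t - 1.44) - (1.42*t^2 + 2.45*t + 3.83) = -2.7*t^2 - 2.09*t - 5.27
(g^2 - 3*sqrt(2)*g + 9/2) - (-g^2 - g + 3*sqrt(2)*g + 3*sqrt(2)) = 2*g^2 - 6*sqrt(2)*g + g - 3*sqrt(2) + 9/2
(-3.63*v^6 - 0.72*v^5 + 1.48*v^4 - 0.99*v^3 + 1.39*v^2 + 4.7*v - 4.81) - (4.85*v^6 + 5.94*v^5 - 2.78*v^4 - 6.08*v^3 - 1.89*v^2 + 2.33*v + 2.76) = -8.48*v^6 - 6.66*v^5 + 4.26*v^4 + 5.09*v^3 + 3.28*v^2 + 2.37*v - 7.57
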